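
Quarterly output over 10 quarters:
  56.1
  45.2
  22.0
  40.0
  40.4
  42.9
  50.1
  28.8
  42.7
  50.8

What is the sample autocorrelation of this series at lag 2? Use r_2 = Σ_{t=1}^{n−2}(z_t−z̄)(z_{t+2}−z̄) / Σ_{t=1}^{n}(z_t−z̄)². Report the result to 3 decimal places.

-0.424

Mean z̄ = (56.1 + 45.2 + 22.0 + 40.0 + 40.4 + 42.9 + 50.1 + 28.8 + 42.7 + 50.8)/10 = 41.9000
Numerator Σ_{t=1}^{8}(z_t−z̄)(z_{t+2}−z̄) = -396.3300
Denominator Σ(z_t−z̄)² = 934.1000
r_2 = -396.3300 / 934.1000 = -0.424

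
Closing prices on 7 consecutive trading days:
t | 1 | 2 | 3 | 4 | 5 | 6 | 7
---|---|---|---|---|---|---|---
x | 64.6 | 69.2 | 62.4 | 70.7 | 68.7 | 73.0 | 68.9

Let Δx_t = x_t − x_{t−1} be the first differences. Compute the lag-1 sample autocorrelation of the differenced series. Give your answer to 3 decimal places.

-0.776

First differences Δx: 4.6, -6.8, 8.3, -2.0, 4.3, -4.1
Mean of differences = 0.7167
Numerator Σ(Δx_t−Δx̄)(Δx_{t+1}−Δx̄) = -133.7869
Denominator Σ(Δx_t−Δx̄)² = 172.5083
r_1(Δx) = -133.7869 / 172.5083 = -0.776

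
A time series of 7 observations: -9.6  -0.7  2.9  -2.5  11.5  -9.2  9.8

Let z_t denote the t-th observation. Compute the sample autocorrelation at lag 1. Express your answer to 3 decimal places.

Mean z̄ = (-9.6 − 0.7 + 2.9 − 2.5 + 11.5 − 9.2 + 9.8)/7 = 0.3143
Deviations from mean: -9.9143, -1.0143, 2.5857, -2.8143, 11.1857, -9.5143, 9.4857
Σ(z_t−z̄)(z_{t+1}−z̄) = (10.0559) + (-2.6227) + (-7.2769) + (-31.4798) + (-106.4241) + (-90.2498) = -227.9973
Denominator Σ(z_t−z̄)² = 419.5486
r_1 = -227.9973 / 419.5486 = -0.543

-0.543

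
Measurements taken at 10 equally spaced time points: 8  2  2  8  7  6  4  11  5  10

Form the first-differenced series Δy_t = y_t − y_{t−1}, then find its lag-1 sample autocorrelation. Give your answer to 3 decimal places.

-0.478

First differences Δy: -6, 0, 6, -1, -1, -2, 7, -6, 5
Mean of differences = 0.2222
Numerator Σ(Δy_t−Δȳ)(Δy_{t+1}−Δȳ) = -89.7160
Denominator Σ(Δy_t−Δȳ)² = 187.5556
r_1(Δy) = -89.7160 / 187.5556 = -0.478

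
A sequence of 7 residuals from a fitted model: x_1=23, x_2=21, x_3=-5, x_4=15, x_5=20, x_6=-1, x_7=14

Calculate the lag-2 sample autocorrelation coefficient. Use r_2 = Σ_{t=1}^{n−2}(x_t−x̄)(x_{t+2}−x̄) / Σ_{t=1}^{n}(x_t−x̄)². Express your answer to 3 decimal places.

-0.431

Mean x̄ = (23 + 21 − 5 + 15 + 20 − 1 + 14)/7 = 12.4286
Deviations from mean: 10.5714, 8.5714, -17.4286, 2.5714, 7.5714, -13.4286, 1.5714
Σ(x_t−x̄)(x_{t+2}−x̄) = (-184.2449) + (22.0408) + (-131.9592) + (-34.5306) + (11.8980) = -316.7959
Denominator Σ(x_t−x̄)² = 735.7143
r_2 = -316.7959 / 735.7143 = -0.431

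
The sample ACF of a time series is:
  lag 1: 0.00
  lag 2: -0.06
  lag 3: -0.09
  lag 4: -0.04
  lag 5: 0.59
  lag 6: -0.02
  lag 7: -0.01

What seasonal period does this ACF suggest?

5

The largest autocorrelation is r_5 = 0.59; the remaining lags stay at or below 0.00.
The dominant spike at lag 5 indicates a seasonal period of 5.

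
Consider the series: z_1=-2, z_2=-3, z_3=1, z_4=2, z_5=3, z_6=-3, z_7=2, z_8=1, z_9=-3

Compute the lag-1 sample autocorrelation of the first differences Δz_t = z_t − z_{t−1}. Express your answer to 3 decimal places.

-0.367

First differences Δz: -1, 4, 1, 1, -6, 5, -1, -4
Mean of differences = -0.1250
Numerator Σ(Δz_t−Δz̄)(Δz_{t+1}−Δz̄) = -35.5156
Denominator Σ(Δz_t−Δz̄)² = 96.8750
r_1(Δz) = -35.5156 / 96.8750 = -0.367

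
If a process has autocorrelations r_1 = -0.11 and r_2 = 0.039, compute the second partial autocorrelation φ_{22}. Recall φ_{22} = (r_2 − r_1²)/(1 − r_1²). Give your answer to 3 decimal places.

0.027

φ_{22} = (r_2 − r_1²) / (1 − r_1²)
r_1² = (-0.11)² = 0.0121
Numerator = 0.039 − 0.0121 = 0.0269; denominator = 1 − 0.0121 = 0.9879
φ_{22} = 0.0269 / 0.9879 = 0.027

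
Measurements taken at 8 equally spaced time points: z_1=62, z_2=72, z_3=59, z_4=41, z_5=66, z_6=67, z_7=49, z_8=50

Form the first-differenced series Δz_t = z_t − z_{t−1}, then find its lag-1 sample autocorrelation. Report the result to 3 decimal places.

First differences Δz: 10, -13, -18, 25, 1, -18, 1
Mean of differences = -1.7143
Numerator Σ(Δz_t−Δz̄)(Δz_{t+1}−Δz̄) = -399.3673
Denominator Σ(Δz_t−Δz̄)² = 1523.4286
r_1(Δz) = -399.3673 / 1523.4286 = -0.262

-0.262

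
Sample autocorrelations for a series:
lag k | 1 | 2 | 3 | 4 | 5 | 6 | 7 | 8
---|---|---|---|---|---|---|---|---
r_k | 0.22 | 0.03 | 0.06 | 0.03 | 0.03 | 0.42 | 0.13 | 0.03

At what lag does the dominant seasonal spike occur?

6

The largest autocorrelation is r_6 = 0.42; the remaining lags stay at or below 0.22. The elevated value at lag 1 (0.22), dropping to 0.03 at lag 2, reflects decaying short-term dependence rather than seasonality.
The dominant spike at lag 6 indicates a seasonal period of 6.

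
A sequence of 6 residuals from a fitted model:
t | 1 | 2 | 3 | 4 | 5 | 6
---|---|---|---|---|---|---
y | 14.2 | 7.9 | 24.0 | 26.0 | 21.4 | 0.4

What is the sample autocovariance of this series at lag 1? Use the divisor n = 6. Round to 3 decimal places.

Mean ȳ = (14.2 + 7.9 + 24.0 + 26.0 + 21.4 + 0.4)/6 = 15.6500
Σ_{t=1}^{5}(y_t−ȳ)(y_{t+1}−ȳ) = 4.7725
γ_1 = 4.7725 / 6 = 0.795

0.795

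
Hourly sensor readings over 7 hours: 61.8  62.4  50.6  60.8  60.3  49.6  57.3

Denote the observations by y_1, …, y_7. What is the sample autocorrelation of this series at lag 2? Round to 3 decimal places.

Mean ȳ = (61.8 + 62.4 + 50.6 + 60.8 + 60.3 + 49.6 + 57.3)/7 = 57.5429
Numerator Σ_{t=1}^{5}(y_t−ȳ)(y_{t+2}−ȳ) = -59.4194
Denominator Σ(y_t−ȳ)² = 171.2771
r_2 = -59.4194 / 171.2771 = -0.347

-0.347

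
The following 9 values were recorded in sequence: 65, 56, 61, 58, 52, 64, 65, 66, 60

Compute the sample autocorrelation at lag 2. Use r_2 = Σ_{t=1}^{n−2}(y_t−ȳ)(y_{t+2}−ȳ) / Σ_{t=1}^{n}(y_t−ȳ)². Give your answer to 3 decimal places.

Mean ȳ = (65 + 56 + 61 + 58 + 52 + 64 + 65 + 66 + 60)/9 = 60.7778
Numerator Σ_{t=1}^{7}(y_t−ȳ)(y_{t+2}−ȳ) = -20.2099
Denominator Σ(y_t−ȳ)² = 181.5556
r_2 = -20.2099 / 181.5556 = -0.111

-0.111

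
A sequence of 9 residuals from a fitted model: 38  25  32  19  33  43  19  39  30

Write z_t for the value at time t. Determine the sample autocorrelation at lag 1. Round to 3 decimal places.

Mean z̄ = (38 + 25 + 32 + 19 + 33 + 43 + 19 + 39 + 30)/9 = 30.8889
Numerator Σ_{t=1}^{8}(z_t−z̄)(z_{t+1}−z̄) = -308.7901
Denominator Σ(z_t−z̄)² = 586.8889
r_1 = -308.7901 / 586.8889 = -0.526

-0.526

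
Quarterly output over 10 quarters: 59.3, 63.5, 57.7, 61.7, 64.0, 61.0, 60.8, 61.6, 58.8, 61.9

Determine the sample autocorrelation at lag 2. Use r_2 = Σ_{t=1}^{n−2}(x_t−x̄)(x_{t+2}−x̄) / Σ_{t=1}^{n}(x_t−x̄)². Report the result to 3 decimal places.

-0.061

Mean x̄ = (59.3 + 63.5 + 57.7 + 61.7 + 64.0 + 61.0 + 60.8 + 61.6 + 58.8 + 61.9)/10 = 61.0300
Numerator Σ_{t=1}^{8}(x_t−x̄)(x_{t+2}−x̄) = -2.1858
Denominator Σ(x_t−x̄)² = 35.5610
r_2 = -2.1858 / 35.5610 = -0.061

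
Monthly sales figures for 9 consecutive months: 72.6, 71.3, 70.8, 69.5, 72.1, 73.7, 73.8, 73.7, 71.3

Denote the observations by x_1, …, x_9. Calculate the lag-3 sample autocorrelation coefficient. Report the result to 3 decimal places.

Mean x̄ = (72.6 + 71.3 + 70.8 + 69.5 + 72.1 + 73.7 + 73.8 + 73.7 + 71.3)/9 = 72.0889
Numerator Σ_{t=1}^{6}(x_t−x̄)(x_{t+3}−x̄) = -9.0915
Denominator Σ(x_t−x̄)² = 17.9889
r_3 = -9.0915 / 17.9889 = -0.505

-0.505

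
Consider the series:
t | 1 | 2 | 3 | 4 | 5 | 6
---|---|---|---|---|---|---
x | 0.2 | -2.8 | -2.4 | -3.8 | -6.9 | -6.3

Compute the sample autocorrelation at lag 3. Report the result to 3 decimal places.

-0.192

Mean x̄ = (0.2 − 2.8 − 2.4 − 3.8 − 6.9 − 6.3)/6 = -3.6667
Deviations from mean: 3.8667, 0.8667, 1.2667, -0.1333, -3.2333, -2.6333
Numerator Σ_{t=1}^{3}(x_t−x̄)(x_{t+3}−x̄) = -6.6533
Denominator Σ(x_t−x̄)² = 34.7133
r_3 = -6.6533 / 34.7133 = -0.192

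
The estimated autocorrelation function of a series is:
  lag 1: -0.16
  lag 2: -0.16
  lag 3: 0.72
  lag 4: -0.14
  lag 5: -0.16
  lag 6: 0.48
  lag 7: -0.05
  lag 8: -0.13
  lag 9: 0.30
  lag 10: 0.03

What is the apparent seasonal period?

The largest autocorrelation is r_3 = 0.72, with weaker echoes at lags 6 (0.48) and 9 (0.30); the remaining lags stay at or below 0.03.
The dominant spike at lag 3 indicates a seasonal period of 3.

3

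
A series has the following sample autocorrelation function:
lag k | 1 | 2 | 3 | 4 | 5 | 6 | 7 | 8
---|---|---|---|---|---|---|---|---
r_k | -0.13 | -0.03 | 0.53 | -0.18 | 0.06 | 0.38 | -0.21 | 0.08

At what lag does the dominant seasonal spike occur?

3

The largest autocorrelation is r_3 = 0.53, with a weaker echo at lag 6 (0.38); the remaining lags stay at or below 0.08.
The dominant spike at lag 3 indicates a seasonal period of 3.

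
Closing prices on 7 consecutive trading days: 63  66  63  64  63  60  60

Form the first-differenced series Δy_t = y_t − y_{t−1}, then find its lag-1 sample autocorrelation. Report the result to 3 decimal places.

-0.482

First differences Δy: 3, -3, 1, -1, -3, 0
Mean of differences = -0.5000
Numerator Σ(Δy_t−Δȳ)(Δy_{t+1}−Δȳ) = -13.2500
Denominator Σ(Δy_t−Δȳ)² = 27.5000
r_1(Δy) = -13.2500 / 27.5000 = -0.482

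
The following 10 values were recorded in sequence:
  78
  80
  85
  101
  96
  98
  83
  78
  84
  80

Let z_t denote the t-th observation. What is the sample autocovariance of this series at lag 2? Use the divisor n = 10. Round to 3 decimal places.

0.832

Mean z̄ = (78 + 80 + 85 + 101 + 96 + 98 + 83 + 78 + 84 + 80)/10 = 86.3000
Σ_{t=1}^{8}(z_t−z̄)(z_{t+2}−z̄) = 8.3200
γ_2 = 8.3200 / 10 = 0.832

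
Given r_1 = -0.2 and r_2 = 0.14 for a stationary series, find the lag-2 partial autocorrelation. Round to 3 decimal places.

0.104

φ_{22} = (r_2 − r_1²) / (1 − r_1²)
r_1² = (-0.2)² = 0.04
Numerator = 0.14 − 0.0400 = 0.1000; denominator = 1 − 0.0400 = 0.9600
φ_{22} = 0.1000 / 0.9600 = 0.104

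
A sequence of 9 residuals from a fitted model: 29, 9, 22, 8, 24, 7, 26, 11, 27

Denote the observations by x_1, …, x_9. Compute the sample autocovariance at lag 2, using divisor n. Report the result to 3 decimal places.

Mean x̄ = (29 + 9 + 22 + 8 + 24 + 7 + 26 + 11 + 27)/9 = 18.1111
Σ_{t=1}^{7}(x_t−x̄)(x_{t+2}−x̄) = 465.3086
γ_2 = 465.3086 / 9 = 51.701

51.701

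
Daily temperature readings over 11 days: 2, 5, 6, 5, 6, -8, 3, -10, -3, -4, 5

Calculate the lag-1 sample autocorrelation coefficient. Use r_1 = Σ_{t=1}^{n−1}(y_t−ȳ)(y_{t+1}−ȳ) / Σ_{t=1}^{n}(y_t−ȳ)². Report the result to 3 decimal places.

0.057

Mean ȳ = (2 + 5 + 6 + 5 + 6 − 8 + 3 − 10 − 3 − 4 + 5)/11 = 0.6364
Numerator Σ_{t=1}^{10}(y_t−ȳ)(y_{t+1}−ȳ) = 19.5950
Denominator Σ(y_t−ȳ)² = 344.5455
r_1 = 19.5950 / 344.5455 = 0.057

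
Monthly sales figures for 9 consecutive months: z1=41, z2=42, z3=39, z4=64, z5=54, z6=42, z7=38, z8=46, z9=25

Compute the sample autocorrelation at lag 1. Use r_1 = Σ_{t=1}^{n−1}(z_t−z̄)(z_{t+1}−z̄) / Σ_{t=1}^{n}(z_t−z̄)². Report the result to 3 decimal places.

0.071

Mean z̄ = (41 + 42 + 39 + 64 + 54 + 42 + 38 + 46 + 25)/9 = 43.4444
Numerator Σ_{t=1}^{8}(z_t−z̄)(z_{t+1}−z̄) = 67.1358
Denominator Σ(z_t−z̄)² = 940.2222
r_1 = 67.1358 / 940.2222 = 0.071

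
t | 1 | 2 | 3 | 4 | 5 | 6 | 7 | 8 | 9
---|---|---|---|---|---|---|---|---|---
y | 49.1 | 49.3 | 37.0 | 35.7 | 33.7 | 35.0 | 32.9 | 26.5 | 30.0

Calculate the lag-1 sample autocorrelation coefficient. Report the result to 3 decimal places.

Mean ȳ = (49.1 + 49.3 + 37.0 + 35.7 + 33.7 + 35.0 + 32.9 + 26.5 + 30.0)/9 = 36.5778
Numerator Σ_{t=1}^{8}(y_t−ȳ)(y_{t+1}−ȳ) = 280.5340
Denominator Σ(y_t−ȳ)² = 488.7356
r_1 = 280.5340 / 488.7356 = 0.574

0.574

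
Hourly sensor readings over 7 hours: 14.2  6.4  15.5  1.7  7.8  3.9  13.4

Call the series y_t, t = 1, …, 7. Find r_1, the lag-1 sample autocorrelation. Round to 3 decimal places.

-0.486

Mean ȳ = (14.2 + 6.4 + 15.5 + 1.7 + 7.8 + 3.9 + 13.4)/7 = 8.9857
Σ(y_t−ȳ)(y_{t+1}−ȳ) = (-13.4827) + (-16.8441) + (-47.4612) + (8.6388) + (6.0302) + (-22.4498) = -85.5688
Denominator Σ(y_t−ȳ)² = 176.1486
r_1 = -85.5688 / 176.1486 = -0.486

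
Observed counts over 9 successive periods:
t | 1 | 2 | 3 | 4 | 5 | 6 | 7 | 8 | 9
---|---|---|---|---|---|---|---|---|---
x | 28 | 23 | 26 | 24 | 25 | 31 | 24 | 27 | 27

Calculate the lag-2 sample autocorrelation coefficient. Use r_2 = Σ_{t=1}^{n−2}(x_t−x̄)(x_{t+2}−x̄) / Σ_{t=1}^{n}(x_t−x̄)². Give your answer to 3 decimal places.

0.020

Mean x̄ = (28 + 23 + 26 + 24 + 25 + 31 + 24 + 27 + 27)/9 = 26.1111
Σ(x_t−x̄)(x_{t+2}−x̄) = (-0.2099) + (6.5679) + (0.1235) + (-10.3210) + (2.3457) + (4.3457) + (-1.8765) = 0.9753
Denominator Σ(x_t−x̄)² = 48.8889
r_2 = 0.9753 / 48.8889 = 0.020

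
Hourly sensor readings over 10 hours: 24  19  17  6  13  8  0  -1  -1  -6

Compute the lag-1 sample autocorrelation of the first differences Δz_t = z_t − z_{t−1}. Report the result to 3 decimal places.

First differences Δz: -5, -2, -11, 7, -5, -8, -1, 0, -5
Mean of differences = -3.3333
Numerator Σ(Δz_t−Δz̄)(Δz_{t+1}−Δz̄) = -109.7778
Denominator Σ(Δz_t−Δz̄)² = 214.0000
r_1(Δz) = -109.7778 / 214.0000 = -0.513

-0.513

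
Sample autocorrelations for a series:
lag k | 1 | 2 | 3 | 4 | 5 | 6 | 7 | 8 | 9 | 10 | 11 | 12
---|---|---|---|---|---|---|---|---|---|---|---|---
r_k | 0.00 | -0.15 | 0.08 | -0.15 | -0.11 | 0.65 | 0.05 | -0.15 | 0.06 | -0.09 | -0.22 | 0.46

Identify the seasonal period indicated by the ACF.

The largest autocorrelation is r_6 = 0.65, with a weaker echo at lag 12 (0.46); the remaining lags stay at or below 0.08.
The dominant spike at lag 6 indicates a seasonal period of 6.

6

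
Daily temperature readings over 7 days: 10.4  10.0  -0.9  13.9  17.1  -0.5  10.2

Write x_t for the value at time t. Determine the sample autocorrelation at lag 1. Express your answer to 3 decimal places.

-0.384

Mean x̄ = (10.4 + 10.0 − 0.9 + 13.9 + 17.1 − 0.5 + 10.2)/7 = 8.6000
Deviations from mean: 1.8000, 1.4000, -9.5000, 5.3000, 8.5000, -9.1000, 1.6000
Σ(x_t−x̄)(x_{t+1}−x̄) = (2.5200) + (-13.3000) + (-50.3500) + (45.0500) + (-77.3500) + (-14.5600) = -107.9900
Denominator Σ(x_t−x̄)² = 281.1600
r_1 = -107.9900 / 281.1600 = -0.384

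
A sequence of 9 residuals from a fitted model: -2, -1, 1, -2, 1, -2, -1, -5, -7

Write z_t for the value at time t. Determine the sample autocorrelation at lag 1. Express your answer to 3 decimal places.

0.278

Mean z̄ = (-2 − 1 + 1 − 2 + 1 − 2 − 1 − 5 − 7)/9 = -2.0000
Numerator Σ_{t=1}^{8}(z_t−z̄)(z_{t+1}−z̄) = 15.0000
Denominator Σ(z_t−z̄)² = 54.0000
r_1 = 15.0000 / 54.0000 = 0.278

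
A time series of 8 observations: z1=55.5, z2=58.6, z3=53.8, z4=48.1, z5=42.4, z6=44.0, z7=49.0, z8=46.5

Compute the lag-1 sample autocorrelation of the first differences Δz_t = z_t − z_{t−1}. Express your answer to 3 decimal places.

0.145

First differences Δz: 3.1, -4.8, -5.7, -5.7, 1.6, 5.0, -2.5
Mean of differences = -1.2857
Numerator Σ(Δz_t−Δz̄)(Δz_{t+1}−Δz̄) = 17.3541
Denominator Σ(Δz_t−Δz̄)² = 119.8686
r_1(Δz) = 17.3541 / 119.8686 = 0.145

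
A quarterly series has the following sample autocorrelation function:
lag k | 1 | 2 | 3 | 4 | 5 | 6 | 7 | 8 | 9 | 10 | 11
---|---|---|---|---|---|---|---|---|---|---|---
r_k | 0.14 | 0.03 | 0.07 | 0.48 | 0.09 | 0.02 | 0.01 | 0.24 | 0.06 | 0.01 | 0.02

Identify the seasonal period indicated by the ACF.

The largest autocorrelation is r_4 = 0.48, with a weaker echo at lag 8 (0.24); the remaining lags stay at or below 0.14.
The dominant spike at lag 4 indicates a seasonal period of 4.

4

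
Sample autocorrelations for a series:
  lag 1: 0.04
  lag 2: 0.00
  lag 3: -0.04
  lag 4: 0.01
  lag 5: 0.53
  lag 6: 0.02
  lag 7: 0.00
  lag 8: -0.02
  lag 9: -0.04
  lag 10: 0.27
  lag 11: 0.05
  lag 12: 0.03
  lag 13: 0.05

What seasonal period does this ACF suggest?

5

The largest autocorrelation is r_5 = 0.53, with a weaker echo at lag 10 (0.27); the remaining lags stay at or below 0.05.
The dominant spike at lag 5 indicates a seasonal period of 5.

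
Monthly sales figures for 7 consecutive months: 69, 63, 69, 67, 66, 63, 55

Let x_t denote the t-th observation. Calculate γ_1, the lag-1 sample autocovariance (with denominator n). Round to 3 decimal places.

Mean x̄ = (69 + 63 + 69 + 67 + 66 + 63 + 55)/7 = 64.5714
Σ_{t=1}^{6}(x_t−x̄)(x_{t+1}−x̄) = 13.1020
γ_1 = 13.1020 / 7 = 1.872

1.872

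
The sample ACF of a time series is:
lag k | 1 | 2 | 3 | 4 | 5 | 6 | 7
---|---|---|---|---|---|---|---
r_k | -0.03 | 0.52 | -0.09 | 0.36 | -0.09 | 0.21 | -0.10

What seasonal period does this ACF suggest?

2

The largest autocorrelation is r_2 = 0.52, with weaker echoes at lags 4 (0.36) and 6 (0.21); the remaining lags stay at or below -0.03.
The dominant spike at lag 2 indicates a seasonal period of 2.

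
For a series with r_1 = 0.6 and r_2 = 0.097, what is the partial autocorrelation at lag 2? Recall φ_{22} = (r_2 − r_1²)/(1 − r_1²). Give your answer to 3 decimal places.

φ_{22} = (r_2 − r_1²) / (1 − r_1²)
r_1² = (0.6)² = 0.36
Numerator = 0.097 − 0.3600 = -0.2630; denominator = 1 − 0.3600 = 0.6400
φ_{22} = -0.2630 / 0.6400 = -0.411

-0.411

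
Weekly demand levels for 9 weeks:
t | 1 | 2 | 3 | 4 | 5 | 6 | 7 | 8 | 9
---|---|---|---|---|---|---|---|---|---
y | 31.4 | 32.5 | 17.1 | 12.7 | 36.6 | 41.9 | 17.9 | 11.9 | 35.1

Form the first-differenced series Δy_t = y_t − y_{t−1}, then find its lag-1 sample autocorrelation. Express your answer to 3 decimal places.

-0.020

First differences Δy: 1.1, -15.4, -4.4, 23.9, 5.3, -24.0, -6.0, 23.2
Mean of differences = 0.4625
Numerator Σ(Δy_t−Δȳ)(Δy_{t+1}−Δȳ) = -40.7564
Denominator Σ(Δy_t−Δȳ)² = 2005.5588
r_1(Δy) = -40.7564 / 2005.5588 = -0.020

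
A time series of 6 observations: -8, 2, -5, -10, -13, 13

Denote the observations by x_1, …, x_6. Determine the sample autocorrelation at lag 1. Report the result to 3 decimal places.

Mean x̄ = (-8 + 2 − 5 − 10 − 13 + 13)/6 = -3.5000
Deviations from mean: -4.5000, 5.5000, -1.5000, -6.5000, -9.5000, 16.5000
Σ(x_t−x̄)(x_{t+1}−x̄) = (-24.7500) + (-8.2500) + (9.7500) + (61.7500) + (-156.7500) = -118.2500
Denominator Σ(x_t−x̄)² = 457.5000
r_1 = -118.2500 / 457.5000 = -0.258

-0.258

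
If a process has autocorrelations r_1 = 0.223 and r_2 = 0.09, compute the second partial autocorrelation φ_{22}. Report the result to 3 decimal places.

φ_{22} = (r_2 − r_1²) / (1 − r_1²)
r_1² = (0.223)² = 0.049729
Numerator = 0.09 − 0.0497 = 0.0403; denominator = 1 − 0.0497 = 0.9503
φ_{22} = 0.0403 / 0.9503 = 0.042

0.042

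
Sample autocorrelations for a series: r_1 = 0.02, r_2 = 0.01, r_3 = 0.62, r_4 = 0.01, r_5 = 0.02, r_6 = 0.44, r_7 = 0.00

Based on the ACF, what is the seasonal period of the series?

The largest autocorrelation is r_3 = 0.62, with a weaker echo at lag 6 (0.44); the remaining lags stay at or below 0.02.
The dominant spike at lag 3 indicates a seasonal period of 3.

3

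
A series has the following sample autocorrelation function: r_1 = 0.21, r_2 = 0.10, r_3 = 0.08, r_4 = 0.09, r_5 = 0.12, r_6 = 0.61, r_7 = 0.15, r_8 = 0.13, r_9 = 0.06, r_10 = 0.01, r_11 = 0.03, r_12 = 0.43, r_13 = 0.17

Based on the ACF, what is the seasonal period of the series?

6

The largest autocorrelation is r_6 = 0.61, with a weaker echo at lag 12 (0.43); the remaining lags stay at or below 0.21. The elevated value at lag 1 (0.21), dropping to 0.10 at lag 2, reflects decaying short-term dependence rather than seasonality.
The dominant spike at lag 6 indicates a seasonal period of 6.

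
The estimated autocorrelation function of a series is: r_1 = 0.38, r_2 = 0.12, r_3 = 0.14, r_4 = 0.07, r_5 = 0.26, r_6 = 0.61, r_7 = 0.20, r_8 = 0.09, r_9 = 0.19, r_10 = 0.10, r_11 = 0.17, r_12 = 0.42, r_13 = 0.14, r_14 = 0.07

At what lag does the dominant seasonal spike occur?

6

The largest autocorrelation is r_6 = 0.61, with a weaker echo at lag 12 (0.42); the remaining lags stay at or below 0.38. The elevated value at lag 1 (0.38), dropping to 0.12 at lag 2, reflects decaying short-term dependence rather than seasonality.
The dominant spike at lag 6 indicates a seasonal period of 6.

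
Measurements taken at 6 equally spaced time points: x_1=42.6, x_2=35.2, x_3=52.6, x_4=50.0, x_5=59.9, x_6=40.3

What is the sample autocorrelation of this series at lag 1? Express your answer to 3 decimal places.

Mean x̄ = (42.6 + 35.2 + 52.6 + 50.0 + 59.9 + 40.3)/6 = 46.7667
Deviations from mean: -4.1667, -11.5667, 5.8333, 3.2333, 13.1333, -6.4667
Σ(x_t−x̄)(x_{t+1}−x̄) = (48.1944) + (-67.4722) + (18.8611) + (42.4644) + (-84.9289) = -42.8811
Denominator Σ(x_t−x̄)² = 409.9333
r_1 = -42.8811 / 409.9333 = -0.105

-0.105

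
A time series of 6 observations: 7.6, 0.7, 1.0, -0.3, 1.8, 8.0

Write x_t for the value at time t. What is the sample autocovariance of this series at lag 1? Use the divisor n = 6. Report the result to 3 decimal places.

-0.044

Mean x̄ = (7.6 + 0.7 + 1.0 − 0.3 + 1.8 + 8.0)/6 = 3.1333
Deviations: 4.4667, -2.4333, -2.1333, -3.4333, -1.3333, 4.8667
Σ_{t=1}^{5}(x_t−x̄)(x_{t+1}−x̄) = -0.2644
γ_1 = -0.2644 / 6 = -0.044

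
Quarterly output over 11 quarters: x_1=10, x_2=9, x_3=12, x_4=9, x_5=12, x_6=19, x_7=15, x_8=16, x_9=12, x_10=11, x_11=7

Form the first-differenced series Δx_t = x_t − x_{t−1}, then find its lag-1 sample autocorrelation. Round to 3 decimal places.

-0.218

First differences Δx: -1, 3, -3, 3, 7, -4, 1, -4, -1, -4
Mean of differences = -0.3000
Numerator Σ(Δx_t−Δx̄)(Δx_{t+1}−Δx̄) = -27.4900
Denominator Σ(Δx_t−Δx̄)² = 126.1000
r_1(Δx) = -27.4900 / 126.1000 = -0.218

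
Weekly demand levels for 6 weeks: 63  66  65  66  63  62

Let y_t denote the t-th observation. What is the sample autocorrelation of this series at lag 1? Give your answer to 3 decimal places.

0.088

Mean ȳ = (63 + 66 + 65 + 66 + 63 + 62)/6 = 64.1667
Deviations from mean: -1.1667, 1.8333, 0.8333, 1.8333, -1.1667, -2.1667
Σ(y_t−ȳ)(y_{t+1}−ȳ) = (-2.1389) + (1.5278) + (1.5278) + (-2.1389) + (2.5278) = 1.3056
Denominator Σ(y_t−ȳ)² = 14.8333
r_1 = 1.3056 / 14.8333 = 0.088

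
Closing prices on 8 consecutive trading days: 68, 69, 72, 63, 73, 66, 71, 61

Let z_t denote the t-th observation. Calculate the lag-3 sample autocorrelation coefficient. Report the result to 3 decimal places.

-0.412

Mean z̄ = (68 + 69 + 72 + 63 + 73 + 66 + 71 + 61)/8 = 67.8750
Deviations from mean: 0.1250, 1.1250, 4.1250, -4.8750, 5.1250, -1.8750, 3.1250, -6.8750
Numerator Σ_{t=1}^{5}(z_t−z̄)(z_{t+3}−z̄) = -53.0469
Denominator Σ(z_t−z̄)² = 128.8750
r_3 = -53.0469 / 128.8750 = -0.412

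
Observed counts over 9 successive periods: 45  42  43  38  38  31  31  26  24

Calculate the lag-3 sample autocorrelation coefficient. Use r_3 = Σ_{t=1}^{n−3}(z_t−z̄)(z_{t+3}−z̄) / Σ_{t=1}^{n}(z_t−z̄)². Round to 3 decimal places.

0.050

Mean z̄ = (45 + 42 + 43 + 38 + 38 + 31 + 31 + 26 + 24)/9 = 35.3333
Numerator Σ_{t=1}^{6}(z_t−z̄)(z_{t+3}−z̄) = 23.0000
Denominator Σ(z_t−z̄)² = 464.0000
r_3 = 23.0000 / 464.0000 = 0.050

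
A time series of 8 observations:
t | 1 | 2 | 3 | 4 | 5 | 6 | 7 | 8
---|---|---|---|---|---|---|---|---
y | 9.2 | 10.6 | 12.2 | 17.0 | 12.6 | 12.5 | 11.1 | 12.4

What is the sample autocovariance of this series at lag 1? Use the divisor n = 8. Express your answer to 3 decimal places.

0.786

Mean ȳ = (9.2 + 10.6 + 12.2 + 17.0 + 12.6 + 12.5 + 11.1 + 12.4)/8 = 12.2000
Deviations: -3.0000, -1.6000, 0.0000, 4.8000, 0.4000, 0.3000, -1.1000, 0.2000
Σ_{t=1}^{7}(y_t−ȳ)(y_{t+1}−ȳ) = 6.2900
γ_1 = 6.2900 / 8 = 0.786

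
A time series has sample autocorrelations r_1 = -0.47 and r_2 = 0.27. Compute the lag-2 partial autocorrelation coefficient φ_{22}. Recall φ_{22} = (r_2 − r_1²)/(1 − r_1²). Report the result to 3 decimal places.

φ_{22} = (r_2 − r_1²) / (1 − r_1²)
r_1² = (-0.47)² = 0.2209
Numerator = 0.27 − 0.2209 = 0.0491; denominator = 1 − 0.2209 = 0.7791
φ_{22} = 0.0491 / 0.7791 = 0.063

0.063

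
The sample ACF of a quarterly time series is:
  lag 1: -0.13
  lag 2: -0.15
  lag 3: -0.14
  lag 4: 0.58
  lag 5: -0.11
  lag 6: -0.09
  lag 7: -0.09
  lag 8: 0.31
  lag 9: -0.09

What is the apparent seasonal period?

4

The largest autocorrelation is r_4 = 0.58, with a weaker echo at lag 8 (0.31); the remaining lags stay at or below -0.09.
The dominant spike at lag 4 indicates a seasonal period of 4.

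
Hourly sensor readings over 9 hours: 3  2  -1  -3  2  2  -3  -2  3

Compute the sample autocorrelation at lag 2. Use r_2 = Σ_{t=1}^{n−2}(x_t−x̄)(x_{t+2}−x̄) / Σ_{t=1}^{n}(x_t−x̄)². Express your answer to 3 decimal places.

-0.677

Mean x̄ = (3 + 2 − 1 − 3 + 2 + 2 − 3 − 2 + 3)/9 = 0.3333
Σ(x_t−x̄)(x_{t+2}−x̄) = (-3.5556) + (-5.5556) + (-2.2222) + (-5.5556) + (-5.5556) + (-3.8889) + (-8.8889) = -35.2222
Denominator Σ(x_t−x̄)² = 52.0000
r_2 = -35.2222 / 52.0000 = -0.677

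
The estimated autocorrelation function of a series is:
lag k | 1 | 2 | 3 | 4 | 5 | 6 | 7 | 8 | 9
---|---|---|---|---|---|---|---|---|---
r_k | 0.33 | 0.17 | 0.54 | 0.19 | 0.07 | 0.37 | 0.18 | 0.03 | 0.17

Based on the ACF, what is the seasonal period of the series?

3

The largest autocorrelation is r_3 = 0.54, with a weaker echo at lag 6 (0.37); the remaining lags stay at or below 0.33. The elevated value at lag 1 (0.33), dropping to 0.17 at lag 2, reflects decaying short-term dependence rather than seasonality.
The dominant spike at lag 3 indicates a seasonal period of 3.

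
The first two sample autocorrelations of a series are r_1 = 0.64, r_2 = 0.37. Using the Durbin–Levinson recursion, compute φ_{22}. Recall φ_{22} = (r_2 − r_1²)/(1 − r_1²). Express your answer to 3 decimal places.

φ_{22} = (r_2 − r_1²) / (1 − r_1²)
r_1² = (0.64)² = 0.4096
Numerator = 0.37 − 0.4096 = -0.0396; denominator = 1 − 0.4096 = 0.5904
φ_{22} = -0.0396 / 0.5904 = -0.067

-0.067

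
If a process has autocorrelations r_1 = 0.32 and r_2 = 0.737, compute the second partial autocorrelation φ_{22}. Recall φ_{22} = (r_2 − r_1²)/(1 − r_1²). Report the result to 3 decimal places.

φ_{22} = (r_2 − r_1²) / (1 − r_1²)
r_1² = (0.32)² = 0.1024
Numerator = 0.737 − 0.1024 = 0.6346; denominator = 1 − 0.1024 = 0.8976
φ_{22} = 0.6346 / 0.8976 = 0.707

0.707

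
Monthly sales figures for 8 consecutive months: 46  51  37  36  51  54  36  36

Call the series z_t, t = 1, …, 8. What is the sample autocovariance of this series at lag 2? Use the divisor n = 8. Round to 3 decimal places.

Mean z̄ = (46 + 51 + 37 + 36 + 51 + 54 + 36 + 36)/8 = 43.3750
Σ_{t=1}^{6}(z_t−z̄)(z_{t+2}−z̄) = -334.5313
γ_2 = -334.5313 / 8 = -41.816

-41.816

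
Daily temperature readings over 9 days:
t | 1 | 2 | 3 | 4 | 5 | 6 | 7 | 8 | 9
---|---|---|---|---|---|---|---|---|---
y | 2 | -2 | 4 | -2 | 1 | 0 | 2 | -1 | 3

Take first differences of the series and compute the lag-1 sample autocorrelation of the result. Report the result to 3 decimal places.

-0.797

First differences Δy: -4, 6, -6, 3, -1, 2, -3, 4
Mean of differences = 0.1250
Numerator Σ(Δy_t−Δȳ)(Δy_{t+1}−Δȳ) = -101.1406
Denominator Σ(Δy_t−Δȳ)² = 126.8750
r_1(Δy) = -101.1406 / 126.8750 = -0.797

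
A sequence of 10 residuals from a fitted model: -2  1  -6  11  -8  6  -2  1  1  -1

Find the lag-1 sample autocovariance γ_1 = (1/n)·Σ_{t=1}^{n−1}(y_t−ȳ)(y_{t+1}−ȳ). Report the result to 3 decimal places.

Mean ȳ = (-2 + 1 − 6 + 11 − 8 + 6 − 2 + 1 + 1 − 1)/10 = 0.1000
Σ_{t=1}^{9}(y_t−ȳ)(y_{t+1}−ȳ) = -224.4100
γ_1 = -224.4100 / 10 = -22.441

-22.441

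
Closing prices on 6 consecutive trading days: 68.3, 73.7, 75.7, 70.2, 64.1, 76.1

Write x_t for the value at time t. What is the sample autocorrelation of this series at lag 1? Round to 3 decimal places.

Mean x̄ = (68.3 + 73.7 + 75.7 + 70.2 + 64.1 + 76.1)/6 = 71.3500
Deviations from mean: -3.0500, 2.3500, 4.3500, -1.1500, -7.2500, 4.7500
Σ(x_t−x̄)(x_{t+1}−x̄) = (-7.1675) + (10.2225) + (-5.0025) + (8.3375) + (-34.4375) = -28.0475
Denominator Σ(x_t−x̄)² = 110.1950
r_1 = -28.0475 / 110.1950 = -0.255

-0.255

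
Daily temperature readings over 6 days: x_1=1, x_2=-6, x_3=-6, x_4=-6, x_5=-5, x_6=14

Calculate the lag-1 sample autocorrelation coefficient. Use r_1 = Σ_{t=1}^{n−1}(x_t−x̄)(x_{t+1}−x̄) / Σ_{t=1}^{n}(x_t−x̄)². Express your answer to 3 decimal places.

Mean x̄ = (1 − 6 − 6 − 6 − 5 + 14)/6 = -1.3333
Numerator Σ_{t=1}^{5}(x_t−x̄)(x_{t+1}−x̄) = -6.4444
Denominator Σ(x_t−x̄)² = 319.3333
r_1 = -6.4444 / 319.3333 = -0.020

-0.020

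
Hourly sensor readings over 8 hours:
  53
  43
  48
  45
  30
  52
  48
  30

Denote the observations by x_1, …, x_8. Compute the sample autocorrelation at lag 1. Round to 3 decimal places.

-0.278

Mean x̄ = (53 + 43 + 48 + 45 + 30 + 52 + 48 + 30)/8 = 43.6250
Deviations from mean: 9.3750, -0.6250, 4.3750, 1.3750, -13.6250, 8.3750, 4.3750, -13.6250
Σ(x_t−x̄)(x_{t+1}−x̄) = (-5.8594) + (-2.7344) + (6.0156) + (-18.7344) + (-114.1094) + (36.6406) + (-59.6094) = -158.3906
Denominator Σ(x_t−x̄)² = 569.8750
r_1 = -158.3906 / 569.8750 = -0.278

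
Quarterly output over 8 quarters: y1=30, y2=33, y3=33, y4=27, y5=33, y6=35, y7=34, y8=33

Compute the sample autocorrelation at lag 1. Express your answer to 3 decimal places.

Mean ȳ = (30 + 33 + 33 + 27 + 33 + 35 + 34 + 33)/8 = 32.2500
Deviations from mean: -2.2500, 0.7500, 0.7500, -5.2500, 0.7500, 2.7500, 1.7500, 0.7500
Numerator Σ_{t=1}^{7}(y_t−ȳ)(y_{t+1}−ȳ) = -0.8125
Denominator Σ(y_t−ȳ)² = 45.5000
r_1 = -0.8125 / 45.5000 = -0.018

-0.018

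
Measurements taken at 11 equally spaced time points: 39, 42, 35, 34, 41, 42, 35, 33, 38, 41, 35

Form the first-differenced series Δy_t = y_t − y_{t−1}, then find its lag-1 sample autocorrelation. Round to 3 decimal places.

-0.089

First differences Δy: 3, -7, -1, 7, 1, -7, -2, 5, 3, -6
Mean of differences = -0.4000
Numerator Σ(Δy_t−Δȳ)(Δy_{t+1}−Δȳ) = -20.5600
Denominator Σ(Δy_t−Δȳ)² = 230.4000
r_1(Δy) = -20.5600 / 230.4000 = -0.089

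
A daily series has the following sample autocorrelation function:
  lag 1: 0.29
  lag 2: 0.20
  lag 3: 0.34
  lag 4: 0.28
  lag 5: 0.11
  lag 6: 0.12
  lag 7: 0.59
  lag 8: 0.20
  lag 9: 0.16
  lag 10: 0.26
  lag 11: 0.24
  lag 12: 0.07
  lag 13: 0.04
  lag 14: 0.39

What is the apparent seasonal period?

7

The largest autocorrelation is r_7 = 0.59, with a weaker echo at lag 14 (0.39); the remaining lags stay at or below 0.34. The elevated value at lag 1 (0.29), dropping to 0.20 at lag 2, reflects decaying short-term dependence rather than seasonality.
The dominant spike at lag 7 indicates a seasonal period of 7.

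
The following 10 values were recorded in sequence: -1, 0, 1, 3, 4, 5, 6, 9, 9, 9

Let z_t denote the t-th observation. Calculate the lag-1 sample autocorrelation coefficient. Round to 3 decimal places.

0.733

Mean z̄ = (-1 + 0 + 1 + 3 + 4 + 5 + 6 + 9 + 9 + 9)/10 = 4.5000
Numerator Σ_{t=1}^{9}(z_t−z̄)(z_{t+1}−z̄) = 94.2500
Denominator Σ(z_t−z̄)² = 128.5000
r_1 = 94.2500 / 128.5000 = 0.733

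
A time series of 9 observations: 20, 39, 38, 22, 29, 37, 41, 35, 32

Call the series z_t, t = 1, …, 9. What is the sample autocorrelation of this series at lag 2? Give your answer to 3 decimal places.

Mean z̄ = (20 + 39 + 38 + 22 + 29 + 37 + 41 + 35 + 32)/9 = 32.5556
Σ(z_t−z̄)(z_{t+2}−z̄) = (-68.3580) + (-68.0247) + (-19.3580) + (-46.9136) + (-30.0247) + (10.8642) + (-4.6914) = -226.5062
Denominator Σ(z_t−z̄)² = 450.2222
r_2 = -226.5062 / 450.2222 = -0.503

-0.503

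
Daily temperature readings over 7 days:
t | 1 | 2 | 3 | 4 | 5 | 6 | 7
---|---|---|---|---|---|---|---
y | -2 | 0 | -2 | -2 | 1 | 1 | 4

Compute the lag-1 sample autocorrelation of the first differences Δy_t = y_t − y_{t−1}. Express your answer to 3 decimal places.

First differences Δy: 2, -2, 0, 3, 0, 3
Mean of differences = 1.0000
Numerator Σ(Δy_t−Δȳ)(Δy_{t+1}−Δȳ) = -6.0000
Denominator Σ(Δy_t−Δȳ)² = 20.0000
r_1(Δy) = -6.0000 / 20.0000 = -0.300

-0.300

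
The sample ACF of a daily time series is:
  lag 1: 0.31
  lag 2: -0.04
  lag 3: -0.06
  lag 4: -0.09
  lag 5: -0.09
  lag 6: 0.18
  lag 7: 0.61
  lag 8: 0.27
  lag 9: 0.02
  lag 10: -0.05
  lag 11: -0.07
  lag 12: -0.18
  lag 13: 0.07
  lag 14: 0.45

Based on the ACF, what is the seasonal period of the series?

7

The largest autocorrelation is r_7 = 0.61, with a weaker echo at lag 14 (0.45); the remaining lags stay at or below 0.31.
The dominant spike at lag 7 indicates a seasonal period of 7.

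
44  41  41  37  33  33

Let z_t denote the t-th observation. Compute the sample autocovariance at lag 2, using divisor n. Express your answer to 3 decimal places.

0.769

Mean z̄ = (44 + 41 + 41 + 37 + 33 + 33)/6 = 38.1667
Σ_{t=1}^{4}(z_t−z̄)(z_{t+2}−z̄) = 4.6111
γ_2 = 4.6111 / 6 = 0.769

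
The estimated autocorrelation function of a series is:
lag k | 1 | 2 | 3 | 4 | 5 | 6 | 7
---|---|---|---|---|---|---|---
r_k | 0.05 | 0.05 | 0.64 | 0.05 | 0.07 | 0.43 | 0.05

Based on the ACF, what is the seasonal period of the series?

The largest autocorrelation is r_3 = 0.64, with a weaker echo at lag 6 (0.43); the remaining lags stay at or below 0.07.
The dominant spike at lag 3 indicates a seasonal period of 3.

3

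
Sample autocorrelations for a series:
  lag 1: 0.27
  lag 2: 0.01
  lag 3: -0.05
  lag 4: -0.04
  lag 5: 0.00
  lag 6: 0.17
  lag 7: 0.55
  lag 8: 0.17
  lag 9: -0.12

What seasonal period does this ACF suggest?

7

The largest autocorrelation is r_7 = 0.55; the remaining lags stay at or below 0.27. The elevated value at lag 1 (0.27), dropping to 0.01 at lag 2, reflects decaying short-term dependence rather than seasonality.
The dominant spike at lag 7 indicates a seasonal period of 7.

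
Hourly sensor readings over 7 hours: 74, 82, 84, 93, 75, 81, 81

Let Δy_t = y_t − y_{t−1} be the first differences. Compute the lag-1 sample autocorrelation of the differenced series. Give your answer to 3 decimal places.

First differences Δy: 8, 2, 9, -18, 6, 0
Mean of differences = 1.1667
Numerator Σ(Δy_t−Δȳ)(Δy_{t+1}−Δȳ) = -236.1944
Denominator Σ(Δy_t−Δȳ)² = 500.8333
r_1(Δy) = -236.1944 / 500.8333 = -0.472

-0.472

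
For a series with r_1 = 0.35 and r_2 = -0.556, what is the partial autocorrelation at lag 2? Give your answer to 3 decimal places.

-0.773

φ_{22} = (r_2 − r_1²) / (1 − r_1²)
r_1² = (0.35)² = 0.1225
Numerator = -0.556 − 0.1225 = -0.6785; denominator = 1 − 0.1225 = 0.8775
φ_{22} = -0.6785 / 0.8775 = -0.773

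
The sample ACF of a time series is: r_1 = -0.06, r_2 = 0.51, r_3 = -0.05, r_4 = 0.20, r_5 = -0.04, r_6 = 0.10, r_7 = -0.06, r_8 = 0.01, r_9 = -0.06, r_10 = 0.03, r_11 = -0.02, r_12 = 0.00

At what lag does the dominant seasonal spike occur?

2

The largest autocorrelation is r_2 = 0.51, with a weaker echo at lag 4 (0.20); the remaining lags stay at or below 0.10.
The dominant spike at lag 2 indicates a seasonal period of 2.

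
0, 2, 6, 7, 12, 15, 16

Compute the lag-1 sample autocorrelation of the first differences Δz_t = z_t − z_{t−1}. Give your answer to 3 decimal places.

First differences Δz: 2, 4, 1, 5, 3, 1
Mean of differences = 2.6667
Numerator Σ(Δz_t−Δz̄)(Δz_{t+1}−Δz̄) = -6.7778
Denominator Σ(Δz_t−Δz̄)² = 13.3333
r_1(Δz) = -6.7778 / 13.3333 = -0.508

-0.508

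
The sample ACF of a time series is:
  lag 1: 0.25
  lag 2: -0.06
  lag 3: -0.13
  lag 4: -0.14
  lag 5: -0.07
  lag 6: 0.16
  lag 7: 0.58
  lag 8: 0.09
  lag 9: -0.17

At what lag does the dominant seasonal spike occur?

7

The largest autocorrelation is r_7 = 0.58; the remaining lags stay at or below 0.25.
The dominant spike at lag 7 indicates a seasonal period of 7.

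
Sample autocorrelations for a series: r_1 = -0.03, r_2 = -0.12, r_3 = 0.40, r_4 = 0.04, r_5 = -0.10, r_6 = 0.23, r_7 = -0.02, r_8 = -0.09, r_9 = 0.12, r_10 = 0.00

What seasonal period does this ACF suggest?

The largest autocorrelation is r_3 = 0.40, with a weaker echo at lag 6 (0.23); the remaining lags stay at or below 0.12.
The dominant spike at lag 3 indicates a seasonal period of 3.

3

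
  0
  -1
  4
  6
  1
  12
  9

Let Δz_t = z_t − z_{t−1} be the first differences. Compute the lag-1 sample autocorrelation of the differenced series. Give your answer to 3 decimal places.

-0.669

First differences Δz: -1, 5, 2, -5, 11, -3
Mean of differences = 1.5000
Numerator Σ(Δz_t−Δz̄)(Δz_{t+1}−Δz̄) = -114.7500
Denominator Σ(Δz_t−Δz̄)² = 171.5000
r_1(Δz) = -114.7500 / 171.5000 = -0.669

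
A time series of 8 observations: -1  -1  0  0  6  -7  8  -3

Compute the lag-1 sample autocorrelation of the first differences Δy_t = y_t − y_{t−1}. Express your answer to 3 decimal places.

First differences Δy: 0, 1, 0, 6, -13, 15, -11
Mean of differences = -0.2857
Numerator Σ(Δy_t−Δȳ)(Δy_{t+1}−Δȳ) = -435.5102
Denominator Σ(Δy_t−Δȳ)² = 551.4286
r_1(Δy) = -435.5102 / 551.4286 = -0.790

-0.790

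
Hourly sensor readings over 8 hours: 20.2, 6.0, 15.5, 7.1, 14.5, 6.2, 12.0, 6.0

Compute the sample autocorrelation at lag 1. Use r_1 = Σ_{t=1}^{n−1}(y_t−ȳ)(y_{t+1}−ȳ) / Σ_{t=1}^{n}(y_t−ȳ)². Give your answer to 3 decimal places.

Mean ȳ = (20.2 + 6.0 + 15.5 + 7.1 + 14.5 + 6.2 + 12.0 + 6.0)/8 = 10.9375
Deviations from mean: 9.2625, -4.9375, 4.5625, -3.8375, 3.5625, -4.7375, 1.0625, -4.9375
Σ(y_t−ȳ)(y_{t+1}−ȳ) = (-45.7336) + (-22.5273) + (-17.5086) + (-13.6711) + (-16.8773) + (-5.0336) + (-5.2461) = -126.5977
Denominator Σ(y_t−ȳ)² = 206.3588
r_1 = -126.5977 / 206.3588 = -0.613

-0.613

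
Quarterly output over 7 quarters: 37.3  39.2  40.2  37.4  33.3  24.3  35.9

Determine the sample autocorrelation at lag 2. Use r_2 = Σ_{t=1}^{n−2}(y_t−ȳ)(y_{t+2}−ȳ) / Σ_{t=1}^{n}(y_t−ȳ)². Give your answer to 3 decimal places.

-0.095

Mean ȳ = (37.3 + 39.2 + 40.2 + 37.4 + 33.3 + 24.3 + 35.9)/7 = 35.3714
Deviations from mean: 1.9286, 3.8286, 4.8286, 2.0286, -2.0714, -11.0714, 0.5286
Numerator Σ_{t=1}^{5}(y_t−ȳ)(y_{t+2}−ȳ) = -16.4773
Denominator Σ(y_t−ȳ)² = 172.9543
r_2 = -16.4773 / 172.9543 = -0.095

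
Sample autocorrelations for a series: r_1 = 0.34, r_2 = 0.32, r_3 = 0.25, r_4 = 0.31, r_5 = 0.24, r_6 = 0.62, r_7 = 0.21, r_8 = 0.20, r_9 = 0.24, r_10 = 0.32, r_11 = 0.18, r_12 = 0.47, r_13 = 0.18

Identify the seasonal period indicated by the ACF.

The largest autocorrelation is r_6 = 0.62, with a weaker echo at lag 12 (0.47); the remaining lags stay at or below 0.34. The elevated value at lag 1 (0.34), dropping to 0.32 at lag 2, reflects decaying short-term dependence rather than seasonality.
The dominant spike at lag 6 indicates a seasonal period of 6.

6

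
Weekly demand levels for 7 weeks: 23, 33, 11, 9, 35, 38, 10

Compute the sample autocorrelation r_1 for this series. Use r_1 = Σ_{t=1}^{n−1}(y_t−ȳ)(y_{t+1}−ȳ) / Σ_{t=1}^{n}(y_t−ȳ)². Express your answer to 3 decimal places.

Mean ȳ = (23 + 33 + 11 + 9 + 35 + 38 + 10)/7 = 22.7143
Numerator Σ_{t=1}^{6}(y_t−ȳ)(y_{t+1}−ȳ) = -131.9388
Denominator Σ(y_t−ȳ)² = 977.4286
r_1 = -131.9388 / 977.4286 = -0.135

-0.135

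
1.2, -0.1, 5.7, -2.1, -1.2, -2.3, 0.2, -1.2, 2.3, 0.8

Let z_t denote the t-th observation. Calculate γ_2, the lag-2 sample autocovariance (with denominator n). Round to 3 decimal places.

0.714

Mean z̄ = (1.2 − 0.1 + 5.7 − 2.1 − 1.2 − 2.3 + 0.2 − 1.2 + 2.3 + 0.8)/10 = 0.3300
Σ_{t=1}^{8}(z_t−z̄)(z_{t+2}−z̄) = 7.1392
γ_2 = 7.1392 / 10 = 0.714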